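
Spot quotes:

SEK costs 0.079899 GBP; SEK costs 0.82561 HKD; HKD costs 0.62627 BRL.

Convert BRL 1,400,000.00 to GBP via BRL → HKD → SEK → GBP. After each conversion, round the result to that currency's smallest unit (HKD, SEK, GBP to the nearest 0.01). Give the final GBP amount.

BRL 1,400,000.00 ÷ 0.62627 = HKD 2,235,457.55
HKD 2,235,457.55 ÷ 0.82561 = SEK 2,707,643.50
SEK 2,707,643.50 × 0.079899 = GBP 216,338.01

GBP 216,338.01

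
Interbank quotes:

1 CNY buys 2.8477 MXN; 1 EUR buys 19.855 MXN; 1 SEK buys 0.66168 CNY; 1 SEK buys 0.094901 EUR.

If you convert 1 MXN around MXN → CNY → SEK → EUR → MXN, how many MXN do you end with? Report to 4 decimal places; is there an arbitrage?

1.0000 (no arbitrage)

Around MXN → CNY → SEK → EUR → MXN: 1 ÷ 2.8477 ÷ 0.66168 × 0.094901 × 19.855 = 0.999996
Product ≈ 1 (deviation 0.000%, within rounding noise).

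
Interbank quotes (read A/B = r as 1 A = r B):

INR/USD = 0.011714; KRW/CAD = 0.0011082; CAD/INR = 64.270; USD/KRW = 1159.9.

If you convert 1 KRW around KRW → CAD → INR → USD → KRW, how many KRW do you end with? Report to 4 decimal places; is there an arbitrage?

Around KRW → CAD → INR → USD → KRW: 1 × 0.0011082 × 64.270 × 0.011714 × 1159.9 = 0.967726
Product < 1; profitable direction is KRW → USD → INR → CAD → KRW.

0.9677 (arbitrage exists)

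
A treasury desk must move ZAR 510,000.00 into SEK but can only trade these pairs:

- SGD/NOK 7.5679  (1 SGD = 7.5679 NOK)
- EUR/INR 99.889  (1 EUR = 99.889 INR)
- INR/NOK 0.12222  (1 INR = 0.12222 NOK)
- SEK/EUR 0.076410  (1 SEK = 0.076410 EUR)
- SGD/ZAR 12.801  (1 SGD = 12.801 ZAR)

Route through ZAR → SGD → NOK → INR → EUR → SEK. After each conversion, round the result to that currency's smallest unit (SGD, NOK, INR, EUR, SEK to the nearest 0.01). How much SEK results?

ZAR 510,000.00 ÷ 12.801 = SGD 39,840.64
SGD 39,840.64 × 7.5679 = NOK 301,509.98
NOK 301,509.98 ÷ 0.12222 = INR 2,466,944.69
INR 2,466,944.69 ÷ 99.889 = EUR 24,696.86
EUR 24,696.86 ÷ 0.076410 = SEK 323,215.02

SEK 323,215.02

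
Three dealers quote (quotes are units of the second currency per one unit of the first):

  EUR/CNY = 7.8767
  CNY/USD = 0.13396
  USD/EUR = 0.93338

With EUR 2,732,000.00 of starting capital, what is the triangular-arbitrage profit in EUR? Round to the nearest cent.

Profitable loop is EUR → USD → CNY → EUR:
EUR 2,732,000.00 ÷ 0.93338 = USD 2,926,996.51
USD 2,926,996.51 ÷ 0.13396 = CNY 21,849,779.84
CNY 21,849,779.84 ÷ 7.8767 = EUR 2,773,976.39
Profit = EUR 2,773,976.39 − EUR 2,732,000.00

Profit: EUR 41,976.39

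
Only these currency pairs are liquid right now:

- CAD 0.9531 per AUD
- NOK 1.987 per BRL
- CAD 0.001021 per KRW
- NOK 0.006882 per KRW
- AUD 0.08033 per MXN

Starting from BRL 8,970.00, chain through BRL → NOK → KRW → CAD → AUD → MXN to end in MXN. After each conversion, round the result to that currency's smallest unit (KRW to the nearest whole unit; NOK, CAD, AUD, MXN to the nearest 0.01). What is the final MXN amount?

BRL 8,970.00 × 1.987 = NOK 17,823.39
NOK 17,823.39 ÷ 0.006882 = KRW 2,589,856
KRW 2,589,856 × 0.001021 = CAD 2,644.24
CAD 2,644.24 ÷ 0.9531 = AUD 2,774.36
AUD 2,774.36 ÷ 0.08033 = MXN 34,537.03

MXN 34,537.03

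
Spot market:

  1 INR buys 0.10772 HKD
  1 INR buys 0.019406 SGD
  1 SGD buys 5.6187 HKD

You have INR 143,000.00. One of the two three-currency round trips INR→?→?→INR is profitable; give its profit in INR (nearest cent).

Profit: INR 1,747.66

Profitable loop is INR → SGD → HKD → INR:
INR 143,000.00 × 0.019406 = SGD 2,775.06
SGD 2,775.06 × 5.6187 = HKD 15,592.22
HKD 15,592.22 ÷ 0.10772 = INR 144,747.66
Profit = INR 144,747.66 − INR 143,000.00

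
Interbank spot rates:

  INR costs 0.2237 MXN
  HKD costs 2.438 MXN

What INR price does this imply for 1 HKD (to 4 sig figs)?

1 HKD × 2.438 = 2.438 MXN
2.438 MXN ÷ 0.2237 = 10.8985 INR

HKD/INR = 10.90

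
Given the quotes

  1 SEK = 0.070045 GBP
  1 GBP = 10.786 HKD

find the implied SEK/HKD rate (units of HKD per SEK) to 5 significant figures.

SEK/HKD = 0.75551

1 SEK × 0.070045 = 0.070045 GBP
0.070045 GBP × 10.786 = 0.755505 HKD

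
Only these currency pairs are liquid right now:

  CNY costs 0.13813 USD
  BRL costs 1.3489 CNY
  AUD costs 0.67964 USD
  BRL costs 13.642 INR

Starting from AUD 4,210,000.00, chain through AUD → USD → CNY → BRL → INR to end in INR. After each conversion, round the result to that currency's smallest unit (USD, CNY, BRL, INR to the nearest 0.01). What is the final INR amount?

AUD 4,210,000.00 × 0.67964 = USD 2,861,284.40
USD 2,861,284.40 ÷ 0.13813 = CNY 20,714,431.33
CNY 20,714,431.33 ÷ 1.3489 = BRL 15,356,535.94
BRL 15,356,535.94 × 13.642 = INR 209,493,863.29

INR 209,493,863.29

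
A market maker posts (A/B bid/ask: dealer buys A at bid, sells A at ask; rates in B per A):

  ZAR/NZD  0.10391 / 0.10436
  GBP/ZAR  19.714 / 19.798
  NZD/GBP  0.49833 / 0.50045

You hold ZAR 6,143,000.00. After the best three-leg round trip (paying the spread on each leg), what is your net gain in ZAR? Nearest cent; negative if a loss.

Best loop ZAR → NZD → GBP → ZAR:
ZAR 6,143,000.00 × 0.10391 (sell ZAR at bid) = NZD 638,319.13
NZD 638,319.13 × 0.49833 (sell NZD at bid) = GBP 318,093.57
GBP 318,093.57 × 19.714 (sell GBP at bid) = ZAR 6,270,896.68

Net profit: ZAR 127,896.68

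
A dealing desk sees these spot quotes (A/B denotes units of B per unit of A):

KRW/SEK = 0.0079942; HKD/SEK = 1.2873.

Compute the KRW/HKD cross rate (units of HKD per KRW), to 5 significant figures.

KRW/HKD = 0.0062101

1 KRW × 0.0079942 = 0.0079942 SEK
0.0079942 SEK ÷ 1.2873 = 0.00621005 HKD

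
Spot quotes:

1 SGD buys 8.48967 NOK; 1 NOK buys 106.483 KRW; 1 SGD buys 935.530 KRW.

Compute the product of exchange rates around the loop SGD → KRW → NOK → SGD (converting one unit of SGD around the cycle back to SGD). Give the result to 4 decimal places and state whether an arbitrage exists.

Around SGD → KRW → NOK → SGD: 1 × 935.530 ÷ 106.483 ÷ 8.48967 = 1.034872
Product > 1; profitable direction is SGD → KRW → NOK → SGD.

1.0349 (arbitrage exists)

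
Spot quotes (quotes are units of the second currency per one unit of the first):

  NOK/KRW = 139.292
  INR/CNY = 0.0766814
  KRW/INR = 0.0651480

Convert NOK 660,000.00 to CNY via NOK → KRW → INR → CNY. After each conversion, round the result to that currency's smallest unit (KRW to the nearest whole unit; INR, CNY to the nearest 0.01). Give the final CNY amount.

NOK 660,000.00 × 139.292 = KRW 91,932,720
KRW 91,932,720 × 0.0651480 = INR 5,989,232.84
INR 5,989,232.84 × 0.0766814 = CNY 459,262.76

CNY 459,262.76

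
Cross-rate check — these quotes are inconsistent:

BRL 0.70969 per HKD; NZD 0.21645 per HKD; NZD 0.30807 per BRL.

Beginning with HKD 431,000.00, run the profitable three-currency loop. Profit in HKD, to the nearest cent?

Profitable loop is HKD → BRL → NZD → HKD:
HKD 431,000.00 × 0.70969 = BRL 305,876.39
BRL 305,876.39 × 0.30807 = NZD 94,231.34
NZD 94,231.34 ÷ 0.21645 = HKD 435,349.22
Profit = HKD 435,349.22 − HKD 431,000.00

Profit: HKD 4,349.22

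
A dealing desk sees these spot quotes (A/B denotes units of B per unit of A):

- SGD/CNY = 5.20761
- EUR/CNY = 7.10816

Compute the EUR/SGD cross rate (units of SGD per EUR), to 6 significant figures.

EUR/SGD = 1.36496

1 EUR × 7.10816 = 7.10816 CNY
7.10816 CNY ÷ 5.20761 = 1.36496 SGD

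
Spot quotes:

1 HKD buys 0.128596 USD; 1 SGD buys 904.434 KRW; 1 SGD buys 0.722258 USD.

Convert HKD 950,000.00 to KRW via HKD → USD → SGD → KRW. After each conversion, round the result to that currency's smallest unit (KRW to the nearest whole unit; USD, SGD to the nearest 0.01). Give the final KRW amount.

KRW 152,980,326

HKD 950,000.00 × 0.128596 = USD 122,166.20
USD 122,166.20 ÷ 0.722258 = SGD 169,144.82
SGD 169,144.82 × 904.434 = KRW 152,980,326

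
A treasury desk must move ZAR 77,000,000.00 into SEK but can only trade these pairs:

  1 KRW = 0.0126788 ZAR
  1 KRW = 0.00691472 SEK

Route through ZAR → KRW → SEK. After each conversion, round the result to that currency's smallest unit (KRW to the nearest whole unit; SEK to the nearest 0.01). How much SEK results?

SEK 41,993,993.12

ZAR 77,000,000.00 ÷ 0.0126788 = KRW 6,073,129,949
KRW 6,073,129,949 × 0.00691472 = SEK 41,993,993.12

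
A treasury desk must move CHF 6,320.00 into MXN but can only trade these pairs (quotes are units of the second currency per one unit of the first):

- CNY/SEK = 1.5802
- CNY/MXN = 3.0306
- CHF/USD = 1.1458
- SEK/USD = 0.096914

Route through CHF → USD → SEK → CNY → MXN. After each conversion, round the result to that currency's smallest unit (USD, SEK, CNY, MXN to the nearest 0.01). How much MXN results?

CHF 6,320.00 × 1.1458 = USD 7,241.46
USD 7,241.46 ÷ 0.096914 = SEK 74,720.47
SEK 74,720.47 ÷ 1.5802 = CNY 47,285.45
CNY 47,285.45 × 3.0306 = MXN 143,303.28

MXN 143,303.28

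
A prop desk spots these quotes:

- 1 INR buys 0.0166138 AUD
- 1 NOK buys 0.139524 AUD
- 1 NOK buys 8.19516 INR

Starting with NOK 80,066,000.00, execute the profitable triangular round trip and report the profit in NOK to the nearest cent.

Profit: NOK 1,982,498.09

Profitable loop is NOK → AUD → INR → NOK:
NOK 80,066,000.00 × 0.139524 = AUD 11,171,128.58
AUD 11,171,128.58 ÷ 0.0166138 = INR 672,400,569.65
INR 672,400,569.65 ÷ 8.19516 = NOK 82,048,498.09
Profit = NOK 82,048,498.09 − NOK 80,066,000.00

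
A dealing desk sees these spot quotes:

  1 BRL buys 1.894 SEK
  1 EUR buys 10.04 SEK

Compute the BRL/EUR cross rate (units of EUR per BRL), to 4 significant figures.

BRL/EUR = 0.1886

1 BRL × 1.894 = 1.894 SEK
1.894 SEK ÷ 10.04 = 0.188645 EUR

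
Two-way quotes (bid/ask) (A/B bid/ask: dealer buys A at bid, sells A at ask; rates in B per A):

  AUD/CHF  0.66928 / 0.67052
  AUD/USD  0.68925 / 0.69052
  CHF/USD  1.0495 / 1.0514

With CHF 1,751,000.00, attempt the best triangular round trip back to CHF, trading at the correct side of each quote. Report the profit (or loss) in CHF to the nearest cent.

Best loop CHF → USD → AUD → CHF:
CHF 1,751,000.00 × 1.0495 (sell CHF at bid) = USD 1,837,674.50
USD 1,837,674.50 ÷ 0.69052 (buy AUD at ask) = AUD 2,661,290.77
AUD 2,661,290.77 × 0.66928 (sell AUD at bid) = CHF 1,781,148.68

Net profit: CHF 30,148.68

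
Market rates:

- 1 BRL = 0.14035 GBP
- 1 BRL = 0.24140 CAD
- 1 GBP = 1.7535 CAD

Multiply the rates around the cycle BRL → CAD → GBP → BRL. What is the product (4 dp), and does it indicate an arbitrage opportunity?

Around BRL → CAD → GBP → BRL: 1 × 0.24140 ÷ 1.7535 ÷ 0.14035 = 0.980887
Product < 1; profitable direction is BRL → GBP → CAD → BRL.

0.9809 (arbitrage exists)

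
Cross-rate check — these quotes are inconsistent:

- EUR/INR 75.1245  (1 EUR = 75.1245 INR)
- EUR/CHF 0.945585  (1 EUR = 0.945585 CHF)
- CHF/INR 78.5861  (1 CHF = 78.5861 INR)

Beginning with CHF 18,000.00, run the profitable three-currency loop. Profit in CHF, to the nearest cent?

Profitable loop is CHF → EUR → INR → CHF:
CHF 18,000.00 ÷ 0.945585 = EUR 19,035.83
EUR 19,035.83 × 75.1245 = INR 1,430,057.58
INR 1,430,057.58 ÷ 78.5861 = CHF 18,197.33
Profit = CHF 18,197.33 − CHF 18,000.00

Profit: CHF 197.33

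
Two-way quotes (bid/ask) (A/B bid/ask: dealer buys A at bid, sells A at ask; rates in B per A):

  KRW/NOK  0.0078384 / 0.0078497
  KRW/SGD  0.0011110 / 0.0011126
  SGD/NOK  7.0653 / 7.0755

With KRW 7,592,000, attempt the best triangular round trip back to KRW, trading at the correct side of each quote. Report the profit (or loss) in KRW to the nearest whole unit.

Net result: KRW -147 (no profitable arbitrage after spreads)

Best loop KRW → SGD → NOK → KRW:
KRW 7,592,000 × 0.0011110 (sell KRW at bid) = SGD 8,434.71
SGD 8,434.71 × 7.0653 (sell SGD at bid) = NOK 59,593.77
NOK 59,593.77 ÷ 0.0078497 (buy KRW at ask) = KRW 7,591,853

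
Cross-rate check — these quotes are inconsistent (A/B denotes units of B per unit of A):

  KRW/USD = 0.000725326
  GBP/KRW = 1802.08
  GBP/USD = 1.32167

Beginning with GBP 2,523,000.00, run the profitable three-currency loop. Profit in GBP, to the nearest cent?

Profitable loop is GBP → USD → KRW → GBP:
GBP 2,523,000.00 × 1.32167 = USD 3,334,573.41
USD 3,334,573.41 ÷ 0.000725326 = KRW 4,597,344,380
KRW 4,597,344,380 ÷ 1802.08 = GBP 2,551,132.24
Profit = GBP 2,551,132.24 − GBP 2,523,000.00

Profit: GBP 28,132.24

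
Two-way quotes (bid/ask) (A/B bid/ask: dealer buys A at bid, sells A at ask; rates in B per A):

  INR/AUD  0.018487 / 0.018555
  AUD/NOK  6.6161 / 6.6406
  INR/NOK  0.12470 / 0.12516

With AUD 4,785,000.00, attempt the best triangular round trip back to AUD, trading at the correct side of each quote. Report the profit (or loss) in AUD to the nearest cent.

Best loop AUD → INR → NOK → AUD:
AUD 4,785,000.00 ÷ 0.018555 (buy INR at ask) = INR 257,881,972.51
INR 257,881,972.51 × 0.12470 (sell INR at bid) = NOK 32,157,881.97
NOK 32,157,881.97 ÷ 6.6406 (buy AUD at ask) = AUD 4,842,616.93

Net profit: AUD 57,616.93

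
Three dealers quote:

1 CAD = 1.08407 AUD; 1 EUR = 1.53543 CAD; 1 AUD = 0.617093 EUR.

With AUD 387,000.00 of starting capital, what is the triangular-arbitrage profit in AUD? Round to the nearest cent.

Profitable loop is AUD → EUR → CAD → AUD:
AUD 387,000.00 × 0.617093 = EUR 238,814.99
EUR 238,814.99 × 1.53543 = CAD 366,683.70
CAD 366,683.70 × 1.08407 = AUD 397,510.80
Profit = AUD 397,510.80 − AUD 387,000.00

Profit: AUD 10,510.80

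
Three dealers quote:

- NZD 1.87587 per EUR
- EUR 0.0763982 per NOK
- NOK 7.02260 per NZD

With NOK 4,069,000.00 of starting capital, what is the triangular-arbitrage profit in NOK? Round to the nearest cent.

Profit: NOK 26,165.77

Profitable loop is NOK → EUR → NZD → NOK:
NOK 4,069,000.00 × 0.0763982 = EUR 310,864.28
EUR 310,864.28 × 1.87587 = NZD 583,140.97
NZD 583,140.97 × 7.02260 = NOK 4,095,165.77
Profit = NOK 4,095,165.77 − NOK 4,069,000.00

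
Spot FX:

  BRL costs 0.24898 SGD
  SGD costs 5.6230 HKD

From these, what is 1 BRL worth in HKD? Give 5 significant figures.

1 BRL × 0.24898 = 0.24898 SGD
0.24898 SGD × 5.6230 = 1.40001 HKD

BRL/HKD = 1.4000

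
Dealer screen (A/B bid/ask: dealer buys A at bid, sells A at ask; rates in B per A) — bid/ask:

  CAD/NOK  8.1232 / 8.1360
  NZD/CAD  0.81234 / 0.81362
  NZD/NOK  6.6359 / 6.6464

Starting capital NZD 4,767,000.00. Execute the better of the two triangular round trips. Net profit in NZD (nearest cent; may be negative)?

Best loop NZD → NOK → CAD → NZD:
NZD 4,767,000.00 × 6.6359 (sell NZD at bid) = NOK 31,633,335.30
NOK 31,633,335.30 ÷ 8.1360 (buy CAD at ask) = CAD 3,888,069.73
CAD 3,888,069.73 ÷ 0.81362 (buy NZD at ask) = NZD 4,778,729.29

Net profit: NZD 11,729.29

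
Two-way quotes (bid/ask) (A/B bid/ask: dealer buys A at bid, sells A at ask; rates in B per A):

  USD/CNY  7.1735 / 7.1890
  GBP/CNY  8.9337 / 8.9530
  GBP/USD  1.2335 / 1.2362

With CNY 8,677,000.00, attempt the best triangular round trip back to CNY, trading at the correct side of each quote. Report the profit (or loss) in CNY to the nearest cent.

Best loop CNY → USD → GBP → CNY:
CNY 8,677,000.00 ÷ 7.1890 (buy USD at ask) = USD 1,206,982.89
USD 1,206,982.89 ÷ 1.2362 (buy GBP at ask) = GBP 976,365.39
GBP 976,365.39 × 8.9337 (sell GBP at bid) = CNY 8,722,555.45

Net profit: CNY 45,555.45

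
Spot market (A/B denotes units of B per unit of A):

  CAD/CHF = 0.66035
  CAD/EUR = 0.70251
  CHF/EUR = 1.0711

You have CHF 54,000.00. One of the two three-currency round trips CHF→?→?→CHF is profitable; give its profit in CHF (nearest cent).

Profit: CHF 368.26

Profitable loop is CHF → EUR → CAD → CHF:
CHF 54,000.00 × 1.0711 = EUR 57,839.40
EUR 57,839.40 ÷ 0.70251 = CAD 82,332.49
CAD 82,332.49 × 0.66035 = CHF 54,368.26
Profit = CHF 54,368.26 − CHF 54,000.00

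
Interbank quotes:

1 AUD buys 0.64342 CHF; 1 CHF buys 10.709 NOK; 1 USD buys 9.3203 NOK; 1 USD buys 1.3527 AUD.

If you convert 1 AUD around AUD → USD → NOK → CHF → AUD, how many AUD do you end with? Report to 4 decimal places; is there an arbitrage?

Around AUD → USD → NOK → CHF → AUD: 1 ÷ 1.3527 × 9.3203 ÷ 10.709 ÷ 0.64342 = 0.999965
Product ≈ 1 (deviation 0.003%, within rounding noise).

1.0000 (no arbitrage)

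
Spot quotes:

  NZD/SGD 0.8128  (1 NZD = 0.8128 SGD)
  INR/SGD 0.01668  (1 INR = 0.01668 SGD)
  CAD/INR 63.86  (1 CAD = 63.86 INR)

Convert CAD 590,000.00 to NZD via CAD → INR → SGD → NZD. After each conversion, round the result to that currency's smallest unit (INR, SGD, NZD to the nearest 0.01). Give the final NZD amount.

NZD 773,202.55

CAD 590,000.00 × 63.86 = INR 37,677,400.00
INR 37,677,400.00 × 0.01668 = SGD 628,459.03
SGD 628,459.03 ÷ 0.8128 = NZD 773,202.55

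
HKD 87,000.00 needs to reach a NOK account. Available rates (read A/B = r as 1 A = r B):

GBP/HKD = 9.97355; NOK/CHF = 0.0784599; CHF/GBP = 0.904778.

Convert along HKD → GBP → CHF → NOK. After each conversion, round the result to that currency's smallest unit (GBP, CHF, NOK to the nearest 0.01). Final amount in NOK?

HKD 87,000.00 ÷ 9.97355 = GBP 8,723.07
GBP 8,723.07 ÷ 0.904778 = CHF 9,641.12
CHF 9,641.12 ÷ 0.0784599 = NOK 122,879.59

NOK 122,879.59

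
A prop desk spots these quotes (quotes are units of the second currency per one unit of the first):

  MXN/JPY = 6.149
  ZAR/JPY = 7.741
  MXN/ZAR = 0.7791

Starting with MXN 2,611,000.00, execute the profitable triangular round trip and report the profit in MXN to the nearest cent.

Profit: MXN 51,079.94

Profitable loop is MXN → JPY → ZAR → MXN:
MXN 2,611,000.00 × 6.149 = JPY 16,055,039
JPY 16,055,039 ÷ 7.741 = ZAR 2,074,026.48
ZAR 2,074,026.48 ÷ 0.7791 = MXN 2,662,079.94
Profit = MXN 2,662,079.94 − MXN 2,611,000.00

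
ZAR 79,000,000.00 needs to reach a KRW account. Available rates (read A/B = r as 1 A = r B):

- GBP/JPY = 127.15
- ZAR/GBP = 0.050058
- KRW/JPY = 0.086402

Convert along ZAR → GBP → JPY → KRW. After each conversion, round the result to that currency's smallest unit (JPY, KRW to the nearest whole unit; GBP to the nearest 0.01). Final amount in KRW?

KRW 5,819,600,252

ZAR 79,000,000.00 × 0.050058 = GBP 3,954,582.00
GBP 3,954,582.00 × 127.15 = JPY 502,825,101
JPY 502,825,101 ÷ 0.086402 = KRW 5,819,600,252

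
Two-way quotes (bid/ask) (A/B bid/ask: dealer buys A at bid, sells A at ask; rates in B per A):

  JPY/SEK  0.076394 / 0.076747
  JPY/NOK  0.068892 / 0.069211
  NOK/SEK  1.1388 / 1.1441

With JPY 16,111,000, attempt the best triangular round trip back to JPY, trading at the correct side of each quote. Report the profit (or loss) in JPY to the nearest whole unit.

Net profit: JPY 358,383

Best loop JPY → NOK → SEK → JPY:
JPY 16,111,000 × 0.068892 (sell JPY at bid) = NOK 1,109,919.01
NOK 1,109,919.01 × 1.1388 (sell NOK at bid) = SEK 1,263,975.77
SEK 1,263,975.77 ÷ 0.076747 (buy JPY at ask) = JPY 16,469,383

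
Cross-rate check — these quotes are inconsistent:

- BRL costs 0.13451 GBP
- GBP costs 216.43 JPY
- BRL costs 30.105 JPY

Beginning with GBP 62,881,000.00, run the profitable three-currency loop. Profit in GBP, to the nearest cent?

Profit: GBP 2,144,850.18

Profitable loop is GBP → BRL → JPY → GBP:
GBP 62,881,000.00 ÷ 0.13451 = BRL 467,481,971.60
BRL 467,481,971.60 × 30.105 = JPY 14,073,544,755
JPY 14,073,544,755 ÷ 216.43 = GBP 65,025,850.18
Profit = GBP 65,025,850.18 − GBP 62,881,000.00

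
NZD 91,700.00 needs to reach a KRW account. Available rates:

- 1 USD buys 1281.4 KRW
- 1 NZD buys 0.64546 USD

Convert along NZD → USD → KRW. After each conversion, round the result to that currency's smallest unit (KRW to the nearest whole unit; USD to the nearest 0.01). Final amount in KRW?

KRW 75,844,375

NZD 91,700.00 × 0.64546 = USD 59,188.68
USD 59,188.68 × 1281.4 = KRW 75,844,375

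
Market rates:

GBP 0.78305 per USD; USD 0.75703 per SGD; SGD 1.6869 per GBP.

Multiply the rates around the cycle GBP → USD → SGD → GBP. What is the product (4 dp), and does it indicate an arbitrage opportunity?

1.0000 (no arbitrage)

Around GBP → USD → SGD → GBP: 1 ÷ 0.78305 ÷ 0.75703 ÷ 1.6869 = 1.000019
Product ≈ 1 (deviation 0.002%, within rounding noise).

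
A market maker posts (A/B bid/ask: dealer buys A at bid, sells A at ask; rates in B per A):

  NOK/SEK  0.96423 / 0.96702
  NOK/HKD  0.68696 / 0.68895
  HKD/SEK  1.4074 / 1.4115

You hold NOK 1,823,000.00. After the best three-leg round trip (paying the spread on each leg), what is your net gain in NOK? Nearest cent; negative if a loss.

Best loop NOK → HKD → SEK → NOK:
NOK 1,823,000.00 × 0.68696 (sell NOK at bid) = HKD 1,252,328.08
HKD 1,252,328.08 × 1.4074 (sell HKD at bid) = SEK 1,762,526.54
SEK 1,762,526.54 ÷ 0.96702 (buy NOK at ask) = NOK 1,822,637.11

Net result: NOK -362.89 (no profitable arbitrage after spreads)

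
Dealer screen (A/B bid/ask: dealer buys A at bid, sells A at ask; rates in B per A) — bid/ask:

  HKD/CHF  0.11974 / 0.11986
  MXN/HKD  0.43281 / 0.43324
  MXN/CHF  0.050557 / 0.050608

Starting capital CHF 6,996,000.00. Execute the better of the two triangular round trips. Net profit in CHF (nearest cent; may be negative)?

Net profit: CHF 168,191.18

Best loop CHF → MXN → HKD → CHF:
CHF 6,996,000.00 ÷ 0.050608 (buy MXN at ask) = MXN 138,239,013.59
MXN 138,239,013.59 × 0.43281 (sell MXN at bid) = HKD 59,831,227.47
HKD 59,831,227.47 × 0.11974 (sell HKD at bid) = CHF 7,164,191.18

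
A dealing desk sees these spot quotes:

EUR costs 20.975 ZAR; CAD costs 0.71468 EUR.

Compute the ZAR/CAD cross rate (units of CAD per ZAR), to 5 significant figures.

1 ZAR ÷ 20.975 = 0.0476758 EUR
0.0476758 EUR ÷ 0.71468 = 0.0667093 CAD

ZAR/CAD = 0.066709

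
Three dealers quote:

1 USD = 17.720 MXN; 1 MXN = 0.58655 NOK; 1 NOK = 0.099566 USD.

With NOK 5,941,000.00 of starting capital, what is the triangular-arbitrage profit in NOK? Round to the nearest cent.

Profit: NOK 207,078.00

Profitable loop is NOK → USD → MXN → NOK:
NOK 5,941,000.00 × 0.099566 = USD 591,521.61
USD 591,521.61 × 17.720 = MXN 10,481,762.86
MXN 10,481,762.86 × 0.58655 = NOK 6,148,078.00
Profit = NOK 6,148,078.00 − NOK 5,941,000.00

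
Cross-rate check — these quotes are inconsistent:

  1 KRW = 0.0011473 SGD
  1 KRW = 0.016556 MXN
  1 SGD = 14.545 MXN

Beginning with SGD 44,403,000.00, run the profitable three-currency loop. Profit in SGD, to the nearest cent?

Profitable loop is SGD → MXN → KRW → SGD:
SGD 44,403,000.00 × 14.545 = MXN 645,841,635.00
MXN 645,841,635.00 ÷ 0.016556 = KRW 39,009,521,322
KRW 39,009,521,322 × 0.0011473 = SGD 44,755,623.81
Profit = SGD 44,755,623.81 − SGD 44,403,000.00

Profit: SGD 352,623.81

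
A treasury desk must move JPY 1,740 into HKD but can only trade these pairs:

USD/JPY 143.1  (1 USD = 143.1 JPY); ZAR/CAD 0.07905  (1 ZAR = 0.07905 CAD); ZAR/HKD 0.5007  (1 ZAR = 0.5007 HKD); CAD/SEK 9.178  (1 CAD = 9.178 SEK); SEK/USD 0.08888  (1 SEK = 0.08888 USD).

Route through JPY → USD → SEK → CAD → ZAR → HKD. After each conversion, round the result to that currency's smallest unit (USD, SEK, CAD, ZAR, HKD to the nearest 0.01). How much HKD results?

JPY 1,740 ÷ 143.1 = USD 12.16
USD 12.16 ÷ 0.08888 = SEK 136.81
SEK 136.81 ÷ 9.178 = CAD 14.91
CAD 14.91 ÷ 0.07905 = ZAR 188.61
ZAR 188.61 × 0.5007 = HKD 94.44

HKD 94.44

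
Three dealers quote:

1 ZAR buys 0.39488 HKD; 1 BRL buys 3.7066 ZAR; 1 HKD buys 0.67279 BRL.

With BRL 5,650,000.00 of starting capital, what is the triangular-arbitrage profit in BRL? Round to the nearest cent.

Profitable loop is BRL → HKD → ZAR → BRL:
BRL 5,650,000.00 ÷ 0.67279 = HKD 8,397,865.60
HKD 8,397,865.60 ÷ 0.39488 = ZAR 21,266,880.08
ZAR 21,266,880.08 ÷ 3.7066 = BRL 5,737,570.84
Profit = BRL 5,737,570.84 − BRL 5,650,000.00

Profit: BRL 87,570.84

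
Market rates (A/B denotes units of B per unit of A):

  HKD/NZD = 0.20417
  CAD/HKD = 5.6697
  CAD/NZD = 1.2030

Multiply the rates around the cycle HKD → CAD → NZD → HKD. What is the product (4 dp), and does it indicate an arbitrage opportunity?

1.0392 (arbitrage exists)

Around HKD → CAD → NZD → HKD: 1 ÷ 5.6697 × 1.2030 ÷ 0.20417 = 1.039235
Product > 1; profitable direction is HKD → CAD → NZD → HKD.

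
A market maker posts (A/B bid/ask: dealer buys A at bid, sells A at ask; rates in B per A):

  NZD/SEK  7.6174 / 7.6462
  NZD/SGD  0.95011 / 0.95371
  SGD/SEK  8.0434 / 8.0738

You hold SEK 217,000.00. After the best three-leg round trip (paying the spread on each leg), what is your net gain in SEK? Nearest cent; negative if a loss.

Best loop SEK → NZD → SGD → SEK:
SEK 217,000.00 ÷ 7.6462 (buy NZD at ask) = NZD 28,380.11
NZD 28,380.11 × 0.95011 (sell NZD at bid) = SGD 26,964.23
SGD 26,964.23 × 8.0434 (sell SGD at bid) = SEK 216,884.06

Net result: SEK -115.94 (no profitable arbitrage after spreads)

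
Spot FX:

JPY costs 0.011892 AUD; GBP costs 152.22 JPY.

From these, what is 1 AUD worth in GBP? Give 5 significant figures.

AUD/GBP = 0.55243

1 AUD ÷ 0.011892 = 84.0901 JPY
84.0901 JPY ÷ 152.22 = 0.552425 GBP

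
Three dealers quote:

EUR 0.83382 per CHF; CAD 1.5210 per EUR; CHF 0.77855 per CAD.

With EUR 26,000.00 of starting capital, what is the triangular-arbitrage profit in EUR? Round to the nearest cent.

Profitable loop is EUR → CHF → CAD → EUR:
EUR 26,000.00 ÷ 0.83382 = CHF 31,181.79
CHF 31,181.79 ÷ 0.77855 = CAD 40,051.11
CAD 40,051.11 ÷ 1.5210 = EUR 26,332.09
Profit = EUR 26,332.09 − EUR 26,000.00

Profit: EUR 332.09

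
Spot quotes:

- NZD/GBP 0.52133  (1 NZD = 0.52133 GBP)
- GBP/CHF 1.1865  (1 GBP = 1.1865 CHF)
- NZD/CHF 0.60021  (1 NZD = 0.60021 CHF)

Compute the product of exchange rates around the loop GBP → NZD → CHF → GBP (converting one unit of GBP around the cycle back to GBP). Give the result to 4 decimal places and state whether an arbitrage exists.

0.9703 (arbitrage exists)

Around GBP → NZD → CHF → GBP: 1 ÷ 0.52133 × 0.60021 ÷ 1.1865 = 0.970337
Product < 1; profitable direction is GBP → CHF → NZD → GBP.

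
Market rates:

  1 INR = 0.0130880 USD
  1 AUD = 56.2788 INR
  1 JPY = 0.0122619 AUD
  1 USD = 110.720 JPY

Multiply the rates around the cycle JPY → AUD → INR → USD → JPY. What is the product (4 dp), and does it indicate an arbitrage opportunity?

Around JPY → AUD → INR → USD → JPY: 1 × 0.0122619 × 56.2788 × 0.0130880 × 110.720 = 1.000005
Product ≈ 1 (deviation 0.000%, within rounding noise).

1.0000 (no arbitrage)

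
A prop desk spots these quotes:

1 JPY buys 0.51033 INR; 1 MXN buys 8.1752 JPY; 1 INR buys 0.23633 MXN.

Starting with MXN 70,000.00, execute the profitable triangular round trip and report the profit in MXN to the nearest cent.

Profit: MXN 995.32

Profitable loop is MXN → INR → JPY → MXN:
MXN 70,000.00 ÷ 0.23633 = INR 296,196.00
INR 296,196.00 ÷ 0.51033 = JPY 580,401
JPY 580,401 ÷ 8.1752 = MXN 70,995.32
Profit = MXN 70,995.32 − MXN 70,000.00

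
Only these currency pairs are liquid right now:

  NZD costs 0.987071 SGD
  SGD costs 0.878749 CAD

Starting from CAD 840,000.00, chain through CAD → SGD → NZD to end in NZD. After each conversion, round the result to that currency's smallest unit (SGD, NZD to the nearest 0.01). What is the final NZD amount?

CAD 840,000.00 ÷ 0.878749 = SGD 955,904.36
SGD 955,904.36 ÷ 0.987071 = NZD 968,425.13

NZD 968,425.13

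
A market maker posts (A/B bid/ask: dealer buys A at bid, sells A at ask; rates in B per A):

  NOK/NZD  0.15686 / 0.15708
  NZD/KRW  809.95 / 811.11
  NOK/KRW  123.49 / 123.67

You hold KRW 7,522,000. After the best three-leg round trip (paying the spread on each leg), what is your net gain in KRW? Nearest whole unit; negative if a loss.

Best loop KRW → NOK → NZD → KRW:
KRW 7,522,000 ÷ 123.67 (buy NOK at ask) = NOK 60,823.16
NOK 60,823.16 × 0.15686 (sell NOK at bid) = NZD 9,540.72
NZD 9,540.72 × 809.95 (sell NZD at bid) = KRW 7,727,507

Net profit: KRW 205,507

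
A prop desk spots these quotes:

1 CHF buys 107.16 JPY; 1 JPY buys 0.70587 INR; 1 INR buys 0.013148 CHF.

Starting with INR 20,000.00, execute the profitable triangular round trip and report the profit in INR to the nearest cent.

Profitable loop is INR → JPY → CHF → INR:
INR 20,000.00 ÷ 0.70587 = JPY 28,334
JPY 28,334 ÷ 107.16 = CHF 264.41
CHF 264.41 ÷ 0.013148 = INR 20,110.04
Profit = INR 20,110.04 − INR 20,000.00

Profit: INR 110.04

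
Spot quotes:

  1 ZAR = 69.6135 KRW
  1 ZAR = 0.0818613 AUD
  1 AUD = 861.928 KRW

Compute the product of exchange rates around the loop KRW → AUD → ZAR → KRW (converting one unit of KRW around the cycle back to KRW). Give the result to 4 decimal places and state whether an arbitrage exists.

0.9866 (arbitrage exists)

Around KRW → AUD → ZAR → KRW: 1 ÷ 861.928 ÷ 0.0818613 × 69.6135 = 0.986606
Product < 1; profitable direction is KRW → ZAR → AUD → KRW.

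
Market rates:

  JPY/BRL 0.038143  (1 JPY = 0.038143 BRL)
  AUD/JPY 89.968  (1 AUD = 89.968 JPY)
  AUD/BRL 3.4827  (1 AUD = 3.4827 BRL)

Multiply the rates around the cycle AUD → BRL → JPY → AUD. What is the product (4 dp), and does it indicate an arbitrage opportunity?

Around AUD → BRL → JPY → AUD: 1 × 3.4827 ÷ 0.038143 ÷ 89.968 = 1.014876
Product > 1; profitable direction is AUD → BRL → JPY → AUD.

1.0149 (arbitrage exists)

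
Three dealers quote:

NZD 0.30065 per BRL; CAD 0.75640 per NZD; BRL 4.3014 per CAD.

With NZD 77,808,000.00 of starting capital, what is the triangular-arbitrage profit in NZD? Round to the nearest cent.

Profit: NZD 1,734,949.91

Profitable loop is NZD → BRL → CAD → NZD:
NZD 77,808,000.00 ÷ 0.30065 = BRL 258,799,268.25
BRL 258,799,268.25 ÷ 4.3014 = CAD 60,166,287.31
CAD 60,166,287.31 ÷ 0.75640 = NZD 79,542,949.91
Profit = NZD 79,542,949.91 − NZD 77,808,000.00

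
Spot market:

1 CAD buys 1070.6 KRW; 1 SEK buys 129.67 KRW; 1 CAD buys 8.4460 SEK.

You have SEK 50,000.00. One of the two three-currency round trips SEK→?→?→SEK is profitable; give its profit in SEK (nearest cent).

Profit: SEK 1,148.55

Profitable loop is SEK → KRW → CAD → SEK:
SEK 50,000.00 × 129.67 = KRW 6,483,500
KRW 6,483,500 ÷ 1070.6 = CAD 6,055.95
CAD 6,055.95 × 8.4460 = SEK 51,148.55
Profit = SEK 51,148.55 − SEK 50,000.00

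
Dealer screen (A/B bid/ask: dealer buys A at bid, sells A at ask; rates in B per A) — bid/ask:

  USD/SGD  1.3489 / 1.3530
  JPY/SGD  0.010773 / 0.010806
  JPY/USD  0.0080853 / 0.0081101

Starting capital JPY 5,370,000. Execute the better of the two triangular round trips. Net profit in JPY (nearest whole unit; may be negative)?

Best loop JPY → USD → SGD → JPY:
JPY 5,370,000 × 0.0080853 (sell JPY at bid) = USD 43,418.06
USD 43,418.06 × 1.3489 (sell USD at bid) = SGD 58,566.62
SGD 58,566.62 ÷ 0.010806 (buy JPY at ask) = JPY 5,419,824

Net profit: JPY 49,824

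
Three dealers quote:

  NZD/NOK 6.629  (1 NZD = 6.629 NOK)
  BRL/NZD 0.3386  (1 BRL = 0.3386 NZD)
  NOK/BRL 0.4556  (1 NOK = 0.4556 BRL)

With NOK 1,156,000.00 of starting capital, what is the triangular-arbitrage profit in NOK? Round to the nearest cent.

Profit: NOK 26,160.71

Profitable loop is NOK → BRL → NZD → NOK:
NOK 1,156,000.00 × 0.4556 = BRL 526,673.60
BRL 526,673.60 × 0.3386 = NZD 178,331.68
NZD 178,331.68 × 6.629 = NOK 1,182,160.71
Profit = NOK 1,182,160.71 − NOK 1,156,000.00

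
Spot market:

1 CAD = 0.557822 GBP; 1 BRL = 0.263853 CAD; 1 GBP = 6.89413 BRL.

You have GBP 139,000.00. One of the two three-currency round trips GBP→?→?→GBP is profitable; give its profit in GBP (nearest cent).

Profit: GBP 2,043.13

Profitable loop is GBP → BRL → CAD → GBP:
GBP 139,000.00 × 6.89413 = BRL 958,284.07
BRL 958,284.07 × 0.263853 = CAD 252,846.13
CAD 252,846.13 × 0.557822 = GBP 141,043.13
Profit = GBP 141,043.13 − GBP 139,000.00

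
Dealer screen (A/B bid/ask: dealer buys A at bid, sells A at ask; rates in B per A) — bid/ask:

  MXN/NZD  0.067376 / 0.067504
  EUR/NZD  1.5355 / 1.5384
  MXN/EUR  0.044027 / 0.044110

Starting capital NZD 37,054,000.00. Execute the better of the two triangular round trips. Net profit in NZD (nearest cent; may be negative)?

Best loop NZD → MXN → EUR → NZD:
NZD 37,054,000.00 ÷ 0.067504 (buy MXN at ask) = MXN 548,915,619.82
MXN 548,915,619.82 × 0.044027 (sell MXN at bid) = EUR 24,167,107.99
EUR 24,167,107.99 × 1.5355 (sell EUR at bid) = NZD 37,108,594.32

Net profit: NZD 54,594.32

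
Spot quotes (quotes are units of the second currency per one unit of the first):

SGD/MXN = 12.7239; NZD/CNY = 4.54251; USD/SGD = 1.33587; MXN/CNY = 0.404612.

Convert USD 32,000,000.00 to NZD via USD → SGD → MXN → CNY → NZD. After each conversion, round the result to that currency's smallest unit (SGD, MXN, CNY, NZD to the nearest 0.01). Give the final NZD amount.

NZD 48,448,160.18

USD 32,000,000.00 × 1.33587 = SGD 42,747,840.00
SGD 42,747,840.00 × 12.7239 = MXN 543,919,241.38
MXN 543,919,241.38 × 0.404612 = CNY 220,076,252.09
CNY 220,076,252.09 ÷ 4.54251 = NZD 48,448,160.18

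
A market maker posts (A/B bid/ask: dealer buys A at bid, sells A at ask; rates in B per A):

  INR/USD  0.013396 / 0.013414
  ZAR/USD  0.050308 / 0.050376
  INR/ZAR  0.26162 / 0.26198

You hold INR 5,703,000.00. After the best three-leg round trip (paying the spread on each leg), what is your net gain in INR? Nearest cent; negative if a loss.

Net profit: INR 85,775.30

Best loop INR → USD → ZAR → INR:
INR 5,703,000.00 × 0.013396 (sell INR at bid) = USD 76,397.39
USD 76,397.39 ÷ 0.050376 (buy ZAR at ask) = ZAR 1,516,543.35
ZAR 1,516,543.35 ÷ 0.26198 (buy INR at ask) = INR 5,788,775.30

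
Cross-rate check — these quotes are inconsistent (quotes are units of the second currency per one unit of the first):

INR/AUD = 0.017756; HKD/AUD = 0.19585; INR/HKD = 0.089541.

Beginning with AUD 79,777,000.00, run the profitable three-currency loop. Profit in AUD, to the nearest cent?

Profit: AUD 998,065.88

Profitable loop is AUD → HKD → INR → AUD:
AUD 79,777,000.00 ÷ 0.19585 = HKD 407,337,247.89
HKD 407,337,247.89 ÷ 0.089541 = INR 4,549,170,189.01
INR 4,549,170,189.01 × 0.017756 = AUD 80,775,065.88
Profit = AUD 80,775,065.88 − AUD 79,777,000.00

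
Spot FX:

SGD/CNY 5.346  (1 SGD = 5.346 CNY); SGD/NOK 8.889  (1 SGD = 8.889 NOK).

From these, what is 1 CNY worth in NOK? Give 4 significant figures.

CNY/NOK = 1.663

1 CNY ÷ 5.346 = 0.187056 SGD
0.187056 SGD × 8.889 = 1.66274 NOK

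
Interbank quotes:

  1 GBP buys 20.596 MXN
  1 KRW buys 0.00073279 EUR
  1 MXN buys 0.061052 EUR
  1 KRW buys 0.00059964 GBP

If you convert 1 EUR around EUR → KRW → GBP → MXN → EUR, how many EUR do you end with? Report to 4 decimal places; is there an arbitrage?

1.0289 (arbitrage exists)

Around EUR → KRW → GBP → MXN → EUR: 1 ÷ 0.00073279 × 0.00059964 × 20.596 × 0.061052 = 1.028949
Product > 1; profitable direction is EUR → KRW → GBP → MXN → EUR.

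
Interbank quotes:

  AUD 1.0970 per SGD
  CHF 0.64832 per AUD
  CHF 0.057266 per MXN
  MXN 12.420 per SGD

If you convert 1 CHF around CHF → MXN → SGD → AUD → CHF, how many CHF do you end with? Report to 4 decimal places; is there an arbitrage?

Around CHF → MXN → SGD → AUD → CHF: 1 ÷ 0.057266 ÷ 12.420 × 1.0970 × 0.64832 = 0.999948
Product ≈ 1 (deviation 0.005%, within rounding noise).

0.9999 (no arbitrage)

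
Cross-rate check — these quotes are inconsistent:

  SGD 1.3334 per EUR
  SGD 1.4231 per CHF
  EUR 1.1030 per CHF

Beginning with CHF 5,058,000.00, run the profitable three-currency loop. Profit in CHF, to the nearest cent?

Profit: CHF 169,323.40

Profitable loop is CHF → EUR → SGD → CHF:
CHF 5,058,000.00 × 1.1030 = EUR 5,578,974.00
EUR 5,578,974.00 × 1.3334 = SGD 7,439,003.93
SGD 7,439,003.93 ÷ 1.4231 = CHF 5,227,323.40
Profit = CHF 5,227,323.40 − CHF 5,058,000.00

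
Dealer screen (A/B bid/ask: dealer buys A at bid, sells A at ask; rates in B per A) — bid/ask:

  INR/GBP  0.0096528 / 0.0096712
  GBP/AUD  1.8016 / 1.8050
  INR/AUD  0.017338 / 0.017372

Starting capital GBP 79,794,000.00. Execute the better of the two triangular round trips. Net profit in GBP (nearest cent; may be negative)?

Best loop GBP → AUD → INR → GBP:
GBP 79,794,000.00 × 1.8016 (sell GBP at bid) = AUD 143,756,870.40
AUD 143,756,870.40 ÷ 0.017372 (buy INR at ask) = INR 8,275,205,526.13
INR 8,275,205,526.13 × 0.0096528 (sell INR at bid) = GBP 79,878,903.90

Net profit: GBP 84,903.90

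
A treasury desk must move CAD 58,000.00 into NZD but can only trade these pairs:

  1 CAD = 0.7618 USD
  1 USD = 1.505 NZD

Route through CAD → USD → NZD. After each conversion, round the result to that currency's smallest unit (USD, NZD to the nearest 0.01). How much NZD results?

NZD 66,497.52

CAD 58,000.00 × 0.7618 = USD 44,184.40
USD 44,184.40 × 1.505 = NZD 66,497.52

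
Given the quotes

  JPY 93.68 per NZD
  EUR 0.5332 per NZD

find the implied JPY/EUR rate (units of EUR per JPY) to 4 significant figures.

JPY/EUR = 0.005692

1 JPY ÷ 93.68 = 0.0106746 NZD
0.0106746 NZD × 0.5332 = 0.00569172 EUR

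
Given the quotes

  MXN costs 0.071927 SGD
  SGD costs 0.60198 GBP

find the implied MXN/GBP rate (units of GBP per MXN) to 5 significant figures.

1 MXN × 0.071927 = 0.071927 SGD
0.071927 SGD × 0.60198 = 0.0432986 GBP

MXN/GBP = 0.043299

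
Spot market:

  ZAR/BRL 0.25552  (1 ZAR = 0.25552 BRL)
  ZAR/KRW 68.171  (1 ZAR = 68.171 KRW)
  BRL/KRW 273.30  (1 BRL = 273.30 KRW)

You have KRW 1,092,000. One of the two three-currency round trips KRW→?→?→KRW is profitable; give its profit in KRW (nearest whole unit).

Profit: KRW 26,633

Profitable loop is KRW → ZAR → BRL → KRW:
KRW 1,092,000 ÷ 68.171 = ZAR 16,018.54
ZAR 16,018.54 × 0.25552 = BRL 4,093.06
BRL 4,093.06 × 273.30 = KRW 1,118,633
Profit = KRW 1,118,633 − KRW 1,092,000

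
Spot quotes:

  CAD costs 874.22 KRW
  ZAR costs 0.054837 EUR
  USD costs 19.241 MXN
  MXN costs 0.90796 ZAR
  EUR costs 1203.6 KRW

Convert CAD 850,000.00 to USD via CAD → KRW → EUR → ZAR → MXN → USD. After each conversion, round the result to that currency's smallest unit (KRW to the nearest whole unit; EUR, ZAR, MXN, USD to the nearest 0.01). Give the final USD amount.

CAD 850,000.00 × 874.22 = KRW 743,087,000
KRW 743,087,000 ÷ 1203.6 = EUR 617,387.01
EUR 617,387.01 ÷ 0.054837 = ZAR 11,258,584.71
ZAR 11,258,584.71 ÷ 0.90796 = MXN 12,399,868.62
MXN 12,399,868.62 ÷ 19.241 = USD 644,450.32

USD 644,450.32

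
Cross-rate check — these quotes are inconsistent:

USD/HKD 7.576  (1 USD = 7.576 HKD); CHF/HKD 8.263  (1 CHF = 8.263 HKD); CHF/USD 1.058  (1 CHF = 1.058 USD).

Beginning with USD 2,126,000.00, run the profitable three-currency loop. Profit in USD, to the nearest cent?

Profit: USD 65,671.09

Profitable loop is USD → CHF → HKD → USD:
USD 2,126,000.00 ÷ 1.058 = CHF 2,009,451.80
CHF 2,009,451.80 × 8.263 = HKD 16,604,100.19
HKD 16,604,100.19 ÷ 7.576 = USD 2,191,671.09
Profit = USD 2,191,671.09 − USD 2,126,000.00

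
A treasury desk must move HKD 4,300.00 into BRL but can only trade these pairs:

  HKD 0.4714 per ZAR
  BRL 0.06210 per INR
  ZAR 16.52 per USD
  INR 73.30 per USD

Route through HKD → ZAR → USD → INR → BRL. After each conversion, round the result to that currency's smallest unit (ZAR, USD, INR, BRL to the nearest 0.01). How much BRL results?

HKD 4,300.00 ÷ 0.4714 = ZAR 9,121.76
ZAR 9,121.76 ÷ 16.52 = USD 552.16
USD 552.16 × 73.30 = INR 40,473.33
INR 40,473.33 × 0.06210 = BRL 2,513.39

BRL 2,513.39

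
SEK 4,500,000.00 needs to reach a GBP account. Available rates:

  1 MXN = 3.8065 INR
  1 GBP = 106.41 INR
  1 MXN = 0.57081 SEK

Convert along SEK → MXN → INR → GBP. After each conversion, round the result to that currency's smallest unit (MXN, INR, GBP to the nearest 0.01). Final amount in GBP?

SEK 4,500,000.00 ÷ 0.57081 = MXN 7,883,533.93
MXN 7,883,533.93 × 3.8065 = INR 30,008,671.90
INR 30,008,671.90 ÷ 106.41 = GBP 282,009.89

GBP 282,009.89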